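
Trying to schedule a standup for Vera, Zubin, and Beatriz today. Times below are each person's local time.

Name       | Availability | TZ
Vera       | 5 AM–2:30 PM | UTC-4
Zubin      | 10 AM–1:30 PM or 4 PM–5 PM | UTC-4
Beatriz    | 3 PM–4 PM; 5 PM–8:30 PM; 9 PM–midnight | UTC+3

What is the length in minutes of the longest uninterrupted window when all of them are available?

Vera in UTC: 09:00-18:30 (add 4h to convert from UTC-4).
Zubin in UTC: 14:00-17:30, 20:00-21:00 (add 4h to convert from UTC-4).
Beatriz in UTC: 12:00-13:00, 14:00-17:30, 18:00-21:00 (subtract 3h to convert from UTC+3).
Vera ∩ Zubin: 14:00-17:30.
Vera ∩ Zubin ∩ Beatriz: 14:00-17:30.
The longest is 14:00-17:30 at 210 minutes.

210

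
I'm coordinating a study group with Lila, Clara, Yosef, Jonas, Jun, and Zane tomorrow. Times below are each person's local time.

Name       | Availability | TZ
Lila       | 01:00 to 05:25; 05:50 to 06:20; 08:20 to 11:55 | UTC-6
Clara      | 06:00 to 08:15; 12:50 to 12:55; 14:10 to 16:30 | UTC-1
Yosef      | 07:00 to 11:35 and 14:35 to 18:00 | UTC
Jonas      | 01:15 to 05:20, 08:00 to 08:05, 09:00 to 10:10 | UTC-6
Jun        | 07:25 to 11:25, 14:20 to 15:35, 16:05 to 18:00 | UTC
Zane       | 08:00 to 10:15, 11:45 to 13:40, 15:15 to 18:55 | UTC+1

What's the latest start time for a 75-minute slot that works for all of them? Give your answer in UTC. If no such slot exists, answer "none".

Lila in UTC: 07:00-11:25, 11:50-12:20, 14:20-17:55 (add 6h to convert from UTC-6).
Clara in UTC: 07:00-09:15, 13:50-13:55, 15:10-17:30 (add 1h to convert from UTC-1).
Yosef in UTC: 07:00-11:35, 14:35-18:00.
Jonas in UTC: 07:15-11:20, 14:00-14:05, 15:00-16:10 (add 6h to convert from UTC-6).
Jun in UTC: 07:25-11:25, 14:20-15:35, 16:05-18:00.
Zane in UTC: 07:00-09:15, 10:45-12:40, 14:15-17:55 (subtract 1h to convert from UTC+1).
Lila ∩ Clara: 07:00-09:15, 15:10-17:30.
Lila ∩ Clara ∩ Yosef: 07:00-09:15, 15:10-17:30.
Lila ∩ Clara ∩ Yosef ∩ Jonas: 07:15-09:15, 15:10-16:10.
Lila ∩ Clara ∩ Yosef ∩ Jonas ∩ Jun: 07:25-09:15, 15:10-15:35, 16:05-16:10.
Lila ∩ Clara ∩ Yosef ∩ Jonas ∩ Jun ∩ Zane: 07:25-09:15, 15:10-15:35, 16:05-16:10.
The last common window of at least 75 minutes is 07:25-09:15; a 75-minute meeting can start as late as 08:00 and still end by 09:15.

08:00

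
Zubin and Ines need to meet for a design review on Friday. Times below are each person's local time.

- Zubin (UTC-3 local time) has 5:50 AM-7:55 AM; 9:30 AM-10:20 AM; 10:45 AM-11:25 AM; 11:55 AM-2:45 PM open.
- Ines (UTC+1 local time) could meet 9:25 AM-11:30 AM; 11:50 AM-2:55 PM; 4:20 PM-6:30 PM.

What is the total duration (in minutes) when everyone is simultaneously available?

295

Zubin in UTC: 08:50-10:55, 12:30-13:20, 13:45-14:25, 14:55-17:45 (add 3h to convert from UTC-3).
Ines in UTC: 08:25-10:30, 10:50-13:55, 15:20-17:30 (subtract 1h to convert from UTC+1).
Zubin ∩ Ines: 08:50-10:30, 10:50-10:55, 12:30-13:20, 13:45-13:55, 15:20-17:30.
So the common availability across everyone is 08:50-10:30, 10:50-10:55, 12:30-13:20, 13:45-13:55, 15:20-17:30.
Summing the common windows: 100 + 5 + 50 + 10 + 130 = 295 minutes.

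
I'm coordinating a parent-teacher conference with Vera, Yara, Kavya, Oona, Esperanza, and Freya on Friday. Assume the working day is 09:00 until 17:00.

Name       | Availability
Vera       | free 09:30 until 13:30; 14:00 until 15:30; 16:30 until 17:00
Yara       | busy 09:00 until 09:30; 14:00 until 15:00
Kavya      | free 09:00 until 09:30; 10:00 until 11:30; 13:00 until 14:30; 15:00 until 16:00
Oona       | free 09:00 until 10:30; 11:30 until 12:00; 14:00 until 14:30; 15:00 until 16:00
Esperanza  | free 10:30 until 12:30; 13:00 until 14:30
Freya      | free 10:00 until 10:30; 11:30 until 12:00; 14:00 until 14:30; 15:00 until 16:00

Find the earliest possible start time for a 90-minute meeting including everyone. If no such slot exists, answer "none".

Vera free: 09:30-13:30, 14:00-15:30, 16:30-17:00.
Yara free: 09:30-14:00, 15:00-17:00 (invert busy blocks within the working day).
Kavya free: 09:00-09:30, 10:00-11:30, 13:00-14:30, 15:00-16:00.
Oona free: 09:00-10:30, 11:30-12:00, 14:00-14:30, 15:00-16:00.
Esperanza free: 10:30-12:30, 13:00-14:30.
Freya free: 10:00-10:30, 11:30-12:00, 14:00-14:30, 15:00-16:00.
Vera ∩ Yara: 09:30-13:30, 15:00-15:30, 16:30-17:00.
Vera ∩ Yara ∩ Kavya: 10:00-11:30, 13:00-13:30, 15:00-15:30.
Vera ∩ Yara ∩ Kavya ∩ Oona: 10:00-10:30, 15:00-15:30.
Vera ∩ Yara ∩ Kavya ∩ Oona ∩ Esperanza: ∅.
Vera ∩ Yara ∩ Kavya ∩ Oona ∩ Esperanza ∩ Freya: ∅.
There is no time when everyone is free.
No common window is at least 90 minutes long.

none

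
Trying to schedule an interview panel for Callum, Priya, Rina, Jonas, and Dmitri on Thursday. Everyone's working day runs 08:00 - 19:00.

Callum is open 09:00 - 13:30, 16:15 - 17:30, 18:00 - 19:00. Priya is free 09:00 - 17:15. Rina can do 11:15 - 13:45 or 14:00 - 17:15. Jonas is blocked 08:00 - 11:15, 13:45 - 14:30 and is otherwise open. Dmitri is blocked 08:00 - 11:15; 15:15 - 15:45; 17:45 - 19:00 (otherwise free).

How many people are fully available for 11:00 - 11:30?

2

Callum free: 09:00-13:30, 16:15-17:30, 18:00-19:00.
Priya free: 09:00-17:15.
Rina free: 11:15-13:45, 14:00-17:15.
Jonas free: 11:15-13:45, 14:30-19:00 (invert busy blocks within the working day).
Dmitri free: 11:15-15:15, 15:45-17:45 (invert busy blocks within the working day).
Callum and Priya can make the full 11:00-11:30 slot — that's 2.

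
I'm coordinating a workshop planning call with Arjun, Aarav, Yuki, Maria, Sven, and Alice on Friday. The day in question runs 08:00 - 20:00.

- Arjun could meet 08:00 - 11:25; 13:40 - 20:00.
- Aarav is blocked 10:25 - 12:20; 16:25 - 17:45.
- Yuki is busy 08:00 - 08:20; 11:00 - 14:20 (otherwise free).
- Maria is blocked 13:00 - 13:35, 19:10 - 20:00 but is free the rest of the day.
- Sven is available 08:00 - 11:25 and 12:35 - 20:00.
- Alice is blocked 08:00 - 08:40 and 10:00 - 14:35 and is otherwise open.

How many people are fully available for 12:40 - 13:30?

Arjun free: 08:00-11:25, 13:40-20:00.
Aarav free: 08:00-10:25, 12:20-16:25, 17:45-20:00 (invert busy blocks within the working day).
Yuki free: 08:20-11:00, 14:20-20:00 (invert busy blocks within the working day).
Maria free: 08:00-13:00, 13:35-19:10 (invert busy blocks within the working day).
Sven free: 08:00-11:25, 12:35-20:00.
Alice free: 08:40-10:00, 14:35-20:00 (invert busy blocks within the working day).
Aarav and Sven can make the full 12:40-13:30 slot — that's 2.

2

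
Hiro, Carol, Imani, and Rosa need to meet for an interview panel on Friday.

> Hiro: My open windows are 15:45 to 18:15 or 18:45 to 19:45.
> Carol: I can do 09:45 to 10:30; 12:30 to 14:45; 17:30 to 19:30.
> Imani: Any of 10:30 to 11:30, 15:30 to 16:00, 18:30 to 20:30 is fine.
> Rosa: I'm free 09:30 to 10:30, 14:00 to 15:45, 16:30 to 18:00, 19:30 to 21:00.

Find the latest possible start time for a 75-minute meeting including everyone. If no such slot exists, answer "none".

Hiro ∩ Carol: 17:30-18:15, 18:45-19:30.
Hiro ∩ Carol ∩ Imani: 18:45-19:30.
Hiro ∩ Carol ∩ Imani ∩ Rosa: ∅.
There is no time when everyone is free.
No common window is at least 75 minutes long.

none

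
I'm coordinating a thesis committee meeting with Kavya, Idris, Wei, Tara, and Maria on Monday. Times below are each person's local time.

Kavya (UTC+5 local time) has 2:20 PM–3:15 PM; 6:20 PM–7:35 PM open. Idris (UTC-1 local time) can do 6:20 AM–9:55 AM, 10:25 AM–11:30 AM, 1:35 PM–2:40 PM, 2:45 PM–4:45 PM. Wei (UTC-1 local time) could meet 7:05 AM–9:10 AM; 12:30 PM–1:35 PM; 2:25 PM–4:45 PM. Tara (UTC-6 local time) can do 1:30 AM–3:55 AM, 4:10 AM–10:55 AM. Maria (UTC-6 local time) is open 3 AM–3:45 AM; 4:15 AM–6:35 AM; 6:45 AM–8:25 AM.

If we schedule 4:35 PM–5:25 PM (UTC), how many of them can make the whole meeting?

2

Kavya in UTC: 09:20-10:15, 13:20-14:35 (subtract 5h to convert from UTC+5).
Idris in UTC: 07:20-10:55, 11:25-12:30, 14:35-15:40, 15:45-17:45 (add 1h to convert from UTC-1).
Wei in UTC: 08:05-10:10, 13:30-14:35, 15:25-17:45 (add 1h to convert from UTC-1).
Tara in UTC: 07:30-09:55, 10:10-16:55 (add 6h to convert from UTC-6).
Maria in UTC: 09:00-09:45, 10:15-12:35, 12:45-14:25 (add 6h to convert from UTC-6).
Idris and Wei can make the full 16:35-17:25 slot — that's 2.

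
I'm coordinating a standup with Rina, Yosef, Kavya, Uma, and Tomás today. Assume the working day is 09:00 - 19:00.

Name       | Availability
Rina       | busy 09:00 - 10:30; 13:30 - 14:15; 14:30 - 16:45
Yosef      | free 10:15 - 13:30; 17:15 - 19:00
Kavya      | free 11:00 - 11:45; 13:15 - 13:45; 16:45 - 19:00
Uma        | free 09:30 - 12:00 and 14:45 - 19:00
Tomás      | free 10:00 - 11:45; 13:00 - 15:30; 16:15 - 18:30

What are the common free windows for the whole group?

11:00-11:45, 17:15-18:30

Rina free: 10:30-13:30, 14:15-14:30, 16:45-19:00 (invert busy blocks within the working day).
Yosef free: 10:15-13:30, 17:15-19:00.
Kavya free: 11:00-11:45, 13:15-13:45, 16:45-19:00.
Uma free: 09:30-12:00, 14:45-19:00.
Tomás free: 10:00-11:45, 13:00-15:30, 16:15-18:30.
Rina ∩ Yosef: 10:30-13:30, 17:15-19:00.
Rina ∩ Yosef ∩ Kavya: 11:00-11:45, 13:15-13:30, 17:15-19:00.
Rina ∩ Yosef ∩ Kavya ∩ Uma: 11:00-11:45, 17:15-19:00.
Rina ∩ Yosef ∩ Kavya ∩ Uma ∩ Tomás: 11:00-11:45, 17:15-18:30.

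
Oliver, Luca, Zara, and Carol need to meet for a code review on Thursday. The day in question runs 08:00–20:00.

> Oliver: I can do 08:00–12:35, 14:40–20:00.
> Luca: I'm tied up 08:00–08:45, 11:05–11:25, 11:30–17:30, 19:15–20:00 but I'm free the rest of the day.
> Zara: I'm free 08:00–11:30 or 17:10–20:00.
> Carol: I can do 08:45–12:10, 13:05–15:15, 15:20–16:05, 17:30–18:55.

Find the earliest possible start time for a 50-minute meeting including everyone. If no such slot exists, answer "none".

Oliver free: 08:00-12:35, 14:40-20:00.
Luca free: 08:45-11:05, 11:25-11:30, 17:30-19:15 (invert busy blocks within the working day).
Zara free: 08:00-11:30, 17:10-20:00.
Carol free: 08:45-12:10, 13:05-15:15, 15:20-16:05, 17:30-18:55.
Oliver ∩ Luca: 08:45-11:05, 11:25-11:30, 17:30-19:15.
Oliver ∩ Luca ∩ Zara: 08:45-11:05, 11:25-11:30, 17:30-19:15.
Oliver ∩ Luca ∩ Zara ∩ Carol: 08:45-11:05, 11:25-11:30, 17:30-18:55.
Those are the intersection windows.
The first common window of at least 50 minutes is 08:45-11:05, so the earliest start is 08:45.

08:45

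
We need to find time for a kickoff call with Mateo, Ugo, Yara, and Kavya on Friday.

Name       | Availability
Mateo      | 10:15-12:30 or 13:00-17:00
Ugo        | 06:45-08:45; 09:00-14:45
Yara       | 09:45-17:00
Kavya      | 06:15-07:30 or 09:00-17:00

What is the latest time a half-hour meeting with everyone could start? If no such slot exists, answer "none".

14:15

Mateo ∩ Ugo: 10:15-12:30, 13:00-14:45.
Mateo ∩ Ugo ∩ Yara: 10:15-12:30, 13:00-14:45.
Mateo ∩ Ugo ∩ Yara ∩ Kavya: 10:15-12:30, 13:00-14:45.
Those are the intersection windows.
The last common window of at least 30 minutes is 13:00-14:45; a 30-minute meeting can start as late as 14:15 and still end by 14:45.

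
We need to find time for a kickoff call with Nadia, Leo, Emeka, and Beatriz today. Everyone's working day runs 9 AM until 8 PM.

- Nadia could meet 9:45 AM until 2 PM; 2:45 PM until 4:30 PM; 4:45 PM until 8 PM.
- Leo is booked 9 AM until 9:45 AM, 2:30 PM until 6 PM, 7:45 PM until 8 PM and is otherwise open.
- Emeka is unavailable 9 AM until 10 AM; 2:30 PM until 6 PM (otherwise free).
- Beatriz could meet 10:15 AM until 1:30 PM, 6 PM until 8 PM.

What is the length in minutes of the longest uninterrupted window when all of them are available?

195

Nadia free: 09:45-14:00, 14:45-16:30, 16:45-20:00.
Leo free: 09:45-14:30, 18:00-19:45 (invert busy blocks within the working day).
Emeka free: 10:00-14:30, 18:00-20:00 (invert busy blocks within the working day).
Beatriz free: 10:15-13:30, 18:00-20:00.
Nadia ∩ Leo: 09:45-14:00, 18:00-19:45.
Nadia ∩ Leo ∩ Emeka: 10:00-14:00, 18:00-19:45.
Nadia ∩ Leo ∩ Emeka ∩ Beatriz: 10:15-13:30, 18:00-19:45.
The longest is 10:15-13:30 at 195 minutes.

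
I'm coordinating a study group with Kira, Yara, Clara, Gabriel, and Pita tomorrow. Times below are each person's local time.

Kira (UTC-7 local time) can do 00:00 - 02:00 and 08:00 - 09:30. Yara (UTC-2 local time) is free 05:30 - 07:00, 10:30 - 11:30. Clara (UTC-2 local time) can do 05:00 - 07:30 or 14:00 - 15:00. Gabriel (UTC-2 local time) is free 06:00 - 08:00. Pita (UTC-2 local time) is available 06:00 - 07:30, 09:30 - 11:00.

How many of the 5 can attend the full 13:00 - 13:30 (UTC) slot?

Kira in UTC: 07:00-09:00, 15:00-16:30 (add 7h to convert from UTC-7).
Yara in UTC: 07:30-09:00, 12:30-13:30 (add 2h to convert from UTC-2).
Clara in UTC: 07:00-09:30, 16:00-17:00 (add 2h to convert from UTC-2).
Gabriel in UTC: 08:00-10:00 (add 2h to convert from UTC-2).
Pita in UTC: 08:00-09:30, 11:30-13:00 (add 2h to convert from UTC-2).
Yara can make the full 13:00-13:30 slot — that's 1.

1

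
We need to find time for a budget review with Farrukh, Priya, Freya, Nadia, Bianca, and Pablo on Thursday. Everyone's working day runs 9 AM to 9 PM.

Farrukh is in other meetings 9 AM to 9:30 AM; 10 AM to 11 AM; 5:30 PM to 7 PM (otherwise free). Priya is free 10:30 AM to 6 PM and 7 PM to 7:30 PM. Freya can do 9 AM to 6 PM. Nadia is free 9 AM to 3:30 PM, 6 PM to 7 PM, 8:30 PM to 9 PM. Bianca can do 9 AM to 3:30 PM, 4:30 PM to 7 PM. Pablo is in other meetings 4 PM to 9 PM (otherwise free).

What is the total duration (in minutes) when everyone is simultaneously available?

Farrukh free: 09:30-10:00, 11:00-17:30, 19:00-21:00 (invert busy blocks within the working day).
Priya free: 10:30-18:00, 19:00-19:30.
Freya free: 09:00-18:00.
Nadia free: 09:00-15:30, 18:00-19:00, 20:30-21:00.
Bianca free: 09:00-15:30, 16:30-19:00.
Pablo free: 09:00-16:00 (invert busy blocks within the working day).
Farrukh ∩ Priya: 11:00-17:30, 19:00-19:30.
Farrukh ∩ Priya ∩ Freya: 11:00-17:30.
Farrukh ∩ Priya ∩ Freya ∩ Nadia: 11:00-15:30.
Farrukh ∩ Priya ∩ Freya ∩ Nadia ∩ Bianca: 11:00-15:30.
Farrukh ∩ Priya ∩ Freya ∩ Nadia ∩ Bianca ∩ Pablo: 11:00-15:30.
That's a single block of 270 minutes.

270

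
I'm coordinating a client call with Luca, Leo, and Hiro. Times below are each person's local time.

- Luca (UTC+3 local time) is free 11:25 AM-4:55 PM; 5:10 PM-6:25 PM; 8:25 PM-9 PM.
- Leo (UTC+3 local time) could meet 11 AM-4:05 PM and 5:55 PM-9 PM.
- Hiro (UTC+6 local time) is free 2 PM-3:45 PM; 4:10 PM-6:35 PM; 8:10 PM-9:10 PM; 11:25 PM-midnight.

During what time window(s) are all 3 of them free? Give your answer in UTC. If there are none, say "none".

08:25-09:45, 10:10-12:35, 14:55-15:10, 17:25-18:00

Luca in UTC: 08:25-13:55, 14:10-15:25, 17:25-18:00 (subtract 3h to convert from UTC+3).
Leo in UTC: 08:00-13:05, 14:55-18:00 (subtract 3h to convert from UTC+3).
Hiro in UTC: 08:00-09:45, 10:10-12:35, 14:10-15:10, 17:25-18:00 (subtract 6h to convert from UTC+6).
Luca ∩ Leo: 08:25-13:05, 14:55-15:25, 17:25-18:00.
Luca ∩ Leo ∩ Hiro: 08:25-09:45, 10:10-12:35, 14:55-15:10, 17:25-18:00.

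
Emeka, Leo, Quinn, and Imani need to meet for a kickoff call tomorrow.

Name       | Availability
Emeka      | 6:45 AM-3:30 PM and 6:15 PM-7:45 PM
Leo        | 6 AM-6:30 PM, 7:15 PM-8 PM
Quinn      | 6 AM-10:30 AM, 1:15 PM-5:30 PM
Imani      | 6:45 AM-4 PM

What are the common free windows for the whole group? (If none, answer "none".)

Emeka ∩ Leo: 06:45-15:30, 18:15-18:30, 19:15-19:45.
Emeka ∩ Leo ∩ Quinn: 06:45-10:30, 13:15-15:30.
Emeka ∩ Leo ∩ Quinn ∩ Imani: 06:45-10:30, 13:15-15:30.

06:45-10:30, 13:15-15:30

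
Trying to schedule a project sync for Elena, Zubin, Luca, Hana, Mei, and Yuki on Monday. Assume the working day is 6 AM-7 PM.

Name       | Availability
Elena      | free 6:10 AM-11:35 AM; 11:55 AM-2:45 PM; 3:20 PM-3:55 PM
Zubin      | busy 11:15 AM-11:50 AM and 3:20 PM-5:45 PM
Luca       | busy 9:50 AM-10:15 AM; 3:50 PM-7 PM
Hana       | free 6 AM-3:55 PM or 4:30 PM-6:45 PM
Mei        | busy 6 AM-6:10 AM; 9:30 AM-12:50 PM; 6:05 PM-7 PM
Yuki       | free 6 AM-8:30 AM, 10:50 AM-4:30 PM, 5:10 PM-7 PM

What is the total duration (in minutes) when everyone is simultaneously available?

Elena free: 06:10-11:35, 11:55-14:45, 15:20-15:55.
Zubin free: 06:00-11:15, 11:50-15:20, 17:45-19:00 (invert busy blocks within the working day).
Luca free: 06:00-09:50, 10:15-15:50 (invert busy blocks within the working day).
Hana free: 06:00-15:55, 16:30-18:45.
Mei free: 06:10-09:30, 12:50-18:05 (invert busy blocks within the working day).
Yuki free: 06:00-08:30, 10:50-16:30, 17:10-19:00.
Elena ∩ Zubin: 06:10-11:15, 11:55-14:45.
Elena ∩ Zubin ∩ Luca: 06:10-09:50, 10:15-11:15, 11:55-14:45.
Elena ∩ Zubin ∩ Luca ∩ Hana: 06:10-09:50, 10:15-11:15, 11:55-14:45.
Elena ∩ Zubin ∩ Luca ∩ Hana ∩ Mei: 06:10-09:30, 12:50-14:45.
Elena ∩ Zubin ∩ Luca ∩ Hana ∩ Mei ∩ Yuki: 06:10-08:30, 12:50-14:45.
Summing the common windows: 140 + 115 = 255 minutes.

255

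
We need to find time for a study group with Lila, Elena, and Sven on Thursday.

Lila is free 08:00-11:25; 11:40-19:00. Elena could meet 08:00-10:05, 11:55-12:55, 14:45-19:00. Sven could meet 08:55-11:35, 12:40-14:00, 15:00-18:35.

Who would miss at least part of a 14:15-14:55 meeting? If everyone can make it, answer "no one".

Elena, Sven

Lila: free for 14:15-14:55. Elena: not fully free for 14:15-14:55. Sven: not fully free for 14:15-14:55.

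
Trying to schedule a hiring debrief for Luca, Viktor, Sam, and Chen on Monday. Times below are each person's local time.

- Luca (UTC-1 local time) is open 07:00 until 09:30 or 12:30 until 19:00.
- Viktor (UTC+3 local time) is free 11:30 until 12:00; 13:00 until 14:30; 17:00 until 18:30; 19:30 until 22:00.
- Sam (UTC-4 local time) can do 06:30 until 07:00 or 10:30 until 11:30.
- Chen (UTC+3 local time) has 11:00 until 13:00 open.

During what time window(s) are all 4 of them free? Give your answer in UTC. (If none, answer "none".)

none

Luca in UTC: 08:00-10:30, 13:30-20:00 (add 1h to convert from UTC-1).
Viktor in UTC: 08:30-09:00, 10:00-11:30, 14:00-15:30, 16:30-19:00 (subtract 3h to convert from UTC+3).
Sam in UTC: 10:30-11:00, 14:30-15:30 (add 4h to convert from UTC-4).
Chen in UTC: 08:00-10:00 (subtract 3h to convert from UTC+3).
Luca ∩ Viktor: 08:30-09:00, 10:00-10:30, 14:00-15:30, 16:30-19:00.
Luca ∩ Viktor ∩ Sam: 14:30-15:30.
Luca ∩ Viktor ∩ Sam ∩ Chen: ∅.
There is no time when everyone is free.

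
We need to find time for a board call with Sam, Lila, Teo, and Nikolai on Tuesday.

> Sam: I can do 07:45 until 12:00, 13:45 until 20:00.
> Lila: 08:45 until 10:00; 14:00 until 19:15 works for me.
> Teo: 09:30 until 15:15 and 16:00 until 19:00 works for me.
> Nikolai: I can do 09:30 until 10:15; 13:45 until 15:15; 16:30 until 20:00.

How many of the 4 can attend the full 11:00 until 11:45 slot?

2

Sam and Teo can make the full 11:00-11:45 slot — that's 2.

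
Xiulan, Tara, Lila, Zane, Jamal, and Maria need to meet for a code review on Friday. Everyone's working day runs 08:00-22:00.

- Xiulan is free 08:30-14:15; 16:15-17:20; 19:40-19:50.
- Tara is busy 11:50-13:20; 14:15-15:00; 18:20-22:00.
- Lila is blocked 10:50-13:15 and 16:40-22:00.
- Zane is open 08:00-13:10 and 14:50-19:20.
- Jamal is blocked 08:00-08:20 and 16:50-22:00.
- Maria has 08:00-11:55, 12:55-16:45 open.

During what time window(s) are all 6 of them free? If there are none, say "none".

08:30-10:50, 16:15-16:40

Xiulan free: 08:30-14:15, 16:15-17:20, 19:40-19:50.
Tara free: 08:00-11:50, 13:20-14:15, 15:00-18:20 (invert busy blocks within the working day).
Lila free: 08:00-10:50, 13:15-16:40 (invert busy blocks within the working day).
Zane free: 08:00-13:10, 14:50-19:20.
Jamal free: 08:20-16:50 (invert busy blocks within the working day).
Maria free: 08:00-11:55, 12:55-16:45.
Xiulan ∩ Tara: 08:30-11:50, 13:20-14:15, 16:15-17:20.
Xiulan ∩ Tara ∩ Lila: 08:30-10:50, 13:20-14:15, 16:15-16:40.
Xiulan ∩ Tara ∩ Lila ∩ Zane: 08:30-10:50, 16:15-16:40.
Xiulan ∩ Tara ∩ Lila ∩ Zane ∩ Jamal: 08:30-10:50, 16:15-16:40.
Xiulan ∩ Tara ∩ Lila ∩ Zane ∩ Jamal ∩ Maria: 08:30-10:50, 16:15-16:40.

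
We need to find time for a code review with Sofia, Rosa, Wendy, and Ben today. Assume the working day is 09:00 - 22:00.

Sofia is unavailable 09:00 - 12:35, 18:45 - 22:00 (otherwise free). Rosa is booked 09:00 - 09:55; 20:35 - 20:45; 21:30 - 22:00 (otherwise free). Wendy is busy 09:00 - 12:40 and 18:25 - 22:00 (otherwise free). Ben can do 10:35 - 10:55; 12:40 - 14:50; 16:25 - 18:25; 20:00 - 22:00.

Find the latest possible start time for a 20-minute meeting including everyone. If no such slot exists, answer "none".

18:05

Sofia free: 12:35-18:45 (invert busy blocks within the working day).
Rosa free: 09:55-20:35, 20:45-21:30 (invert busy blocks within the working day).
Wendy free: 12:40-18:25 (invert busy blocks within the working day).
Ben free: 10:35-10:55, 12:40-14:50, 16:25-18:25, 20:00-22:00.
Sofia ∩ Rosa: 12:35-18:45.
Sofia ∩ Rosa ∩ Wendy: 12:40-18:25.
Sofia ∩ Rosa ∩ Wendy ∩ Ben: 12:40-14:50, 16:25-18:25.
The last common window of at least 20 minutes is 16:25-18:25; a 20-minute meeting can start as late as 18:05 and still end by 18:25.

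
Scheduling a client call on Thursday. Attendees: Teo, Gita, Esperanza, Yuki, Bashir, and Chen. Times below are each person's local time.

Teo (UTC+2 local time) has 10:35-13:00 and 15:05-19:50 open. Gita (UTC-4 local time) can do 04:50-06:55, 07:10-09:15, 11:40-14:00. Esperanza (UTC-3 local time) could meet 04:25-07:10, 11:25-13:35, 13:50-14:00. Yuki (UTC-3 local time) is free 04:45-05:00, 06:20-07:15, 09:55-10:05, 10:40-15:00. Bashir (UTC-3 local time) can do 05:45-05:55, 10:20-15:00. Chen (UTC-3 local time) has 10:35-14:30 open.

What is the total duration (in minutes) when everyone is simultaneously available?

Teo in UTC: 08:35-11:00, 13:05-17:50 (subtract 2h to convert from UTC+2).
Gita in UTC: 08:50-10:55, 11:10-13:15, 15:40-18:00 (add 4h to convert from UTC-4).
Esperanza in UTC: 07:25-10:10, 14:25-16:35, 16:50-17:00 (add 3h to convert from UTC-3).
Yuki in UTC: 07:45-08:00, 09:20-10:15, 12:55-13:05, 13:40-18:00 (add 3h to convert from UTC-3).
Bashir in UTC: 08:45-08:55, 13:20-18:00 (add 3h to convert from UTC-3).
Chen in UTC: 13:35-17:30 (add 3h to convert from UTC-3).
Teo ∩ Gita: 08:50-10:55, 13:05-13:15, 15:40-17:50.
Teo ∩ Gita ∩ Esperanza: 08:50-10:10, 15:40-16:35, 16:50-17:00.
Teo ∩ Gita ∩ Esperanza ∩ Yuki: 09:20-10:10, 15:40-16:35, 16:50-17:00.
Teo ∩ Gita ∩ Esperanza ∩ Yuki ∩ Bashir: 15:40-16:35, 16:50-17:00.
Teo ∩ Gita ∩ Esperanza ∩ Yuki ∩ Bashir ∩ Chen: 15:40-16:35, 16:50-17:00.
Summing the common windows: 55 + 10 = 65 minutes.

65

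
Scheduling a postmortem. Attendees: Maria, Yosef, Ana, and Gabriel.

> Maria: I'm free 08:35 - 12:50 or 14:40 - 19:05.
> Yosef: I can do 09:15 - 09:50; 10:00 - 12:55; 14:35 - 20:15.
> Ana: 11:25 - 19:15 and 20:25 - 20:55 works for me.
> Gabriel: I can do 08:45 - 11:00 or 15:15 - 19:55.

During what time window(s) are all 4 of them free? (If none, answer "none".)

Maria ∩ Yosef: 09:15-09:50, 10:00-12:50, 14:40-19:05.
Maria ∩ Yosef ∩ Ana: 11:25-12:50, 14:40-19:05.
Maria ∩ Yosef ∩ Ana ∩ Gabriel: 15:15-19:05.

15:15-19:05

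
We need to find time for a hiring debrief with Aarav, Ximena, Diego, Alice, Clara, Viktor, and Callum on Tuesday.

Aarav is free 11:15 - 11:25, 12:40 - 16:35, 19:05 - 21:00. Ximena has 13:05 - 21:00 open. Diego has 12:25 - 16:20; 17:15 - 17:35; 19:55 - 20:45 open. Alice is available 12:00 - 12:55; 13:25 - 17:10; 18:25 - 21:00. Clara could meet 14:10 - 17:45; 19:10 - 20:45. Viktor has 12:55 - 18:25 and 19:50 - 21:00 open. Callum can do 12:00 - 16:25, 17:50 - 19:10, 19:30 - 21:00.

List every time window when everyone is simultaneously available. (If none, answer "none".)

14:10-16:20, 19:55-20:45

Aarav ∩ Ximena: 13:05-16:35, 19:05-21:00.
Aarav ∩ Ximena ∩ Diego: 13:05-16:20, 19:55-20:45.
Aarav ∩ Ximena ∩ Diego ∩ Alice: 13:25-16:20, 19:55-20:45.
Aarav ∩ Ximena ∩ Diego ∩ Alice ∩ Clara: 14:10-16:20, 19:55-20:45.
Aarav ∩ Ximena ∩ Diego ∩ Alice ∩ Clara ∩ Viktor: 14:10-16:20, 19:55-20:45.
Aarav ∩ Ximena ∩ Diego ∩ Alice ∩ Clara ∩ Viktor ∩ Callum: 14:10-16:20, 19:55-20:45.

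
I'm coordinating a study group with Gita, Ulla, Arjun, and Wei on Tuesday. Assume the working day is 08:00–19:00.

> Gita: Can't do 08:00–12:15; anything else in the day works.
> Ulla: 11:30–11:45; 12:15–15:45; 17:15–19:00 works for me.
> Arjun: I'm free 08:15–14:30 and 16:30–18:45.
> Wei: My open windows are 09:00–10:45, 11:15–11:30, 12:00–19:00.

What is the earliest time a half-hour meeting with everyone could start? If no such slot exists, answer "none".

12:15

Gita free: 12:15-19:00 (invert busy blocks within the working day).
Ulla free: 11:30-11:45, 12:15-15:45, 17:15-19:00.
Arjun free: 08:15-14:30, 16:30-18:45.
Wei free: 09:00-10:45, 11:15-11:30, 12:00-19:00.
Gita ∩ Ulla: 12:15-15:45, 17:15-19:00.
Gita ∩ Ulla ∩ Arjun: 12:15-14:30, 17:15-18:45.
Gita ∩ Ulla ∩ Arjun ∩ Wei: 12:15-14:30, 17:15-18:45.
Those are the intersection windows.
The first common window of at least 30 minutes is 12:15-14:30, so the earliest start is 12:15.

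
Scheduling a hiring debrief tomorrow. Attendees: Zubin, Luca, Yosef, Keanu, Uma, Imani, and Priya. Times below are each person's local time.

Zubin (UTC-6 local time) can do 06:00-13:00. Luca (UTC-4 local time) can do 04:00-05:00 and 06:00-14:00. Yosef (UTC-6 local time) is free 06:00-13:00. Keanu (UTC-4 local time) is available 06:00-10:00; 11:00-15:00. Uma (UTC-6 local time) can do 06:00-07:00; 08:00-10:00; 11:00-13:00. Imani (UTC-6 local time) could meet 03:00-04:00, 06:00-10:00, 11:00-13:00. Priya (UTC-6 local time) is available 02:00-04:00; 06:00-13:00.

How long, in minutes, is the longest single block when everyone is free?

60

Zubin in UTC: 12:00-19:00 (add 6h to convert from UTC-6).
Luca in UTC: 08:00-09:00, 10:00-18:00 (add 4h to convert from UTC-4).
Yosef in UTC: 12:00-19:00 (add 6h to convert from UTC-6).
Keanu in UTC: 10:00-14:00, 15:00-19:00 (add 4h to convert from UTC-4).
Uma in UTC: 12:00-13:00, 14:00-16:00, 17:00-19:00 (add 6h to convert from UTC-6).
Imani in UTC: 09:00-10:00, 12:00-16:00, 17:00-19:00 (add 6h to convert from UTC-6).
Priya in UTC: 08:00-10:00, 12:00-19:00 (add 6h to convert from UTC-6).
Zubin ∩ Luca: 12:00-18:00.
Zubin ∩ Luca ∩ Yosef: 12:00-18:00.
Zubin ∩ Luca ∩ Yosef ∩ Keanu: 12:00-14:00, 15:00-18:00.
Zubin ∩ Luca ∩ Yosef ∩ Keanu ∩ Uma: 12:00-13:00, 15:00-16:00, 17:00-18:00.
Zubin ∩ Luca ∩ Yosef ∩ Keanu ∩ Uma ∩ Imani: 12:00-13:00, 15:00-16:00, 17:00-18:00.
Zubin ∩ Luca ∩ Yosef ∩ Keanu ∩ Uma ∩ Imani ∩ Priya: 12:00-13:00, 15:00-16:00, 17:00-18:00.
The longest is 12:00-13:00 at 60 minutes.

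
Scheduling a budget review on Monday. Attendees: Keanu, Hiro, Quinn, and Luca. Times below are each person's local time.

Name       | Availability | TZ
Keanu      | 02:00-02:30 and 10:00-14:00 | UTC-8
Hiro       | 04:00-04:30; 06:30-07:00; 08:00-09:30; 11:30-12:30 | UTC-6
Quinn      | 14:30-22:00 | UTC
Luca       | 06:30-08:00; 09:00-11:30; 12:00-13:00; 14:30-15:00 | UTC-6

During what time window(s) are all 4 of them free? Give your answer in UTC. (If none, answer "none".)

18:00-18:30

Keanu in UTC: 10:00-10:30, 18:00-22:00 (add 8h to convert from UTC-8).
Hiro in UTC: 10:00-10:30, 12:30-13:00, 14:00-15:30, 17:30-18:30 (add 6h to convert from UTC-6).
Quinn in UTC: 14:30-22:00.
Luca in UTC: 12:30-14:00, 15:00-17:30, 18:00-19:00, 20:30-21:00 (add 6h to convert from UTC-6).
Keanu ∩ Hiro: 10:00-10:30, 18:00-18:30.
Keanu ∩ Hiro ∩ Quinn: 18:00-18:30.
Keanu ∩ Hiro ∩ Quinn ∩ Luca: 18:00-18:30.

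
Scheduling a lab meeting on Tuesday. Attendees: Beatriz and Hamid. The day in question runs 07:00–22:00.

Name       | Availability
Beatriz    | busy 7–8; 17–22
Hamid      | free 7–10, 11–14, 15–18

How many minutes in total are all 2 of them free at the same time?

Beatriz free: 08:00-17:00 (invert busy blocks within the working day).
Hamid free: 07:00-10:00, 11:00-14:00, 15:00-18:00.
Beatriz ∩ Hamid: 08:00-10:00, 11:00-14:00, 15:00-17:00.
Summing the common windows: 120 + 180 + 120 = 420 minutes.

420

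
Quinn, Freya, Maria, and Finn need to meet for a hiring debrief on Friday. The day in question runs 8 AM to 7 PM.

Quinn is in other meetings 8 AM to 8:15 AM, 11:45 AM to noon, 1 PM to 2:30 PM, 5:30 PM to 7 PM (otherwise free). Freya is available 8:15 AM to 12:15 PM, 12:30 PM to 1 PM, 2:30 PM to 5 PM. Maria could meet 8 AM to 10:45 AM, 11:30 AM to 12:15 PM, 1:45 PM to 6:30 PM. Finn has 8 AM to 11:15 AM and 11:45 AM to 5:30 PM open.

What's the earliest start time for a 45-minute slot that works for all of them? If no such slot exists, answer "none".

Quinn free: 08:15-11:45, 12:00-13:00, 14:30-17:30 (invert busy blocks within the working day).
Freya free: 08:15-12:15, 12:30-13:00, 14:30-17:00.
Maria free: 08:00-10:45, 11:30-12:15, 13:45-18:30.
Finn free: 08:00-11:15, 11:45-17:30.
Quinn ∩ Freya: 08:15-11:45, 12:00-12:15, 12:30-13:00, 14:30-17:00.
Quinn ∩ Freya ∩ Maria: 08:15-10:45, 11:30-11:45, 12:00-12:15, 14:30-17:00.
Quinn ∩ Freya ∩ Maria ∩ Finn: 08:15-10:45, 12:00-12:15, 14:30-17:00.
The first common window of at least 45 minutes is 08:15-10:45, so the earliest start is 08:15.

08:15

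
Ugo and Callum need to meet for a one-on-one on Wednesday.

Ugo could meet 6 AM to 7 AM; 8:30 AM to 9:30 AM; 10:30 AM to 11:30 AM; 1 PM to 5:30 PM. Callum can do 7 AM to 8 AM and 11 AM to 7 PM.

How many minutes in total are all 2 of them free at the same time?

Ugo ∩ Callum: 11:00-11:30, 13:00-17:30.
So the common availability across everyone is 11:00-11:30, 13:00-17:30.
Summing the common windows: 30 + 270 = 300 minutes.

300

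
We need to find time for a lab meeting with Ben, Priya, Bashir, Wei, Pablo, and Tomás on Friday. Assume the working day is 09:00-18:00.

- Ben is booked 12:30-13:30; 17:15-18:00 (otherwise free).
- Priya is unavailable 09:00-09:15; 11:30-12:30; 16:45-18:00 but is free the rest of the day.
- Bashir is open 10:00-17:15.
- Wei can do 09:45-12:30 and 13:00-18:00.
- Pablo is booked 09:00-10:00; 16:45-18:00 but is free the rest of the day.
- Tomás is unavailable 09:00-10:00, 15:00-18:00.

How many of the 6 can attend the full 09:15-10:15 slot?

Ben free: 09:00-12:30, 13:30-17:15 (invert busy blocks within the working day).
Priya free: 09:15-11:30, 12:30-16:45 (invert busy blocks within the working day).
Bashir free: 10:00-17:15.
Wei free: 09:45-12:30, 13:00-18:00.
Pablo free: 10:00-16:45 (invert busy blocks within the working day).
Tomás free: 10:00-15:00 (invert busy blocks within the working day).
Ben and Priya can make the full 09:15-10:15 slot — that's 2.

2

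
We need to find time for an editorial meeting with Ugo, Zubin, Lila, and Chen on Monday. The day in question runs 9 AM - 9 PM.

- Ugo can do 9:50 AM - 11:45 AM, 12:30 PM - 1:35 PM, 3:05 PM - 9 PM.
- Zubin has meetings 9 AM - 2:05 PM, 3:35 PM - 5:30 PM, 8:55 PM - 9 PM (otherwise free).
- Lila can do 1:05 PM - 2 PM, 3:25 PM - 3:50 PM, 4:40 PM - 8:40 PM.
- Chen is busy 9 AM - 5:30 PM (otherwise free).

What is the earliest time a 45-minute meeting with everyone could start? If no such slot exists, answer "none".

Ugo free: 09:50-11:45, 12:30-13:35, 15:05-21:00.
Zubin free: 14:05-15:35, 17:30-20:55 (invert busy blocks within the working day).
Lila free: 13:05-14:00, 15:25-15:50, 16:40-20:40.
Chen free: 17:30-21:00 (invert busy blocks within the working day).
Ugo ∩ Zubin: 15:05-15:35, 17:30-20:55.
Ugo ∩ Zubin ∩ Lila: 15:25-15:35, 17:30-20:40.
Ugo ∩ Zubin ∩ Lila ∩ Chen: 17:30-20:40.
Those are the intersection windows.
The first common window of at least 45 minutes is 17:30-20:40, so the earliest start is 17:30.

17:30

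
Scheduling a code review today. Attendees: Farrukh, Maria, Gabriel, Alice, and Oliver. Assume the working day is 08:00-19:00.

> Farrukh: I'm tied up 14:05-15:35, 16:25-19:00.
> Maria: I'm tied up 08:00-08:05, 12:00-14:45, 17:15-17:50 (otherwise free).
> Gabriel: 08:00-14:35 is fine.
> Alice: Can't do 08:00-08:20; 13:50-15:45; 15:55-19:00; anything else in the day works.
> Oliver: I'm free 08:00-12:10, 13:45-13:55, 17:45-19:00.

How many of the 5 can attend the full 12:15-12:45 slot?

3

Farrukh free: 08:00-14:05, 15:35-16:25 (invert busy blocks within the working day).
Maria free: 08:05-12:00, 14:45-17:15, 17:50-19:00 (invert busy blocks within the working day).
Gabriel free: 08:00-14:35.
Alice free: 08:20-13:50, 15:45-15:55 (invert busy blocks within the working day).
Oliver free: 08:00-12:10, 13:45-13:55, 17:45-19:00.
Farrukh, Gabriel, and Alice can make the full 12:15-12:45 slot — that's 3.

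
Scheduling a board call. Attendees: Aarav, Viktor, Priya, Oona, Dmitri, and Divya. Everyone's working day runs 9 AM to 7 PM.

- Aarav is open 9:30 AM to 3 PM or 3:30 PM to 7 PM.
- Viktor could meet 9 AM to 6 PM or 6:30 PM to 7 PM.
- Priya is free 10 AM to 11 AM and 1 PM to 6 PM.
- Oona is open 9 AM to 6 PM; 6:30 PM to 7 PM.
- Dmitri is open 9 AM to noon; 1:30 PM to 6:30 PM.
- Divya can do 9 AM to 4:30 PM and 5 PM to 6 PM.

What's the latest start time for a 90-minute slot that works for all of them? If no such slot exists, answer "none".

Aarav ∩ Viktor: 09:30-15:00, 15:30-18:00, 18:30-19:00.
Aarav ∩ Viktor ∩ Priya: 10:00-11:00, 13:00-15:00, 15:30-18:00.
Aarav ∩ Viktor ∩ Priya ∩ Oona: 10:00-11:00, 13:00-15:00, 15:30-18:00.
Aarav ∩ Viktor ∩ Priya ∩ Oona ∩ Dmitri: 10:00-11:00, 13:30-15:00, 15:30-18:00.
Aarav ∩ Viktor ∩ Priya ∩ Oona ∩ Dmitri ∩ Divya: 10:00-11:00, 13:30-15:00, 15:30-16:30, 17:00-18:00.
Those are the intersection windows.
The last common window of at least 90 minutes is 13:30-15:00; a 90-minute meeting can start as late as 13:30 and still end by 15:00.

13:30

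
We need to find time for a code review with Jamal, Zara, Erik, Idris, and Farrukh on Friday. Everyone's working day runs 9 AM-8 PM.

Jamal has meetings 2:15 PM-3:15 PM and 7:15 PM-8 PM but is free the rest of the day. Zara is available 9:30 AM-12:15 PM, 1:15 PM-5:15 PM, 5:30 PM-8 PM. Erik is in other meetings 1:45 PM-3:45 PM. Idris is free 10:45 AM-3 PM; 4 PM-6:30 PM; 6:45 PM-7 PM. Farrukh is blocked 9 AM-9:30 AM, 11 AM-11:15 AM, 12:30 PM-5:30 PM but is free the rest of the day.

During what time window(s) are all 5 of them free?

10:45-11:00, 11:15-12:15, 17:30-18:30, 18:45-19:00

Jamal free: 09:00-14:15, 15:15-19:15 (invert busy blocks within the working day).
Zara free: 09:30-12:15, 13:15-17:15, 17:30-20:00.
Erik free: 09:00-13:45, 15:45-20:00 (invert busy blocks within the working day).
Idris free: 10:45-15:00, 16:00-18:30, 18:45-19:00.
Farrukh free: 09:30-11:00, 11:15-12:30, 17:30-20:00 (invert busy blocks within the working day).
Jamal ∩ Zara: 09:30-12:15, 13:15-14:15, 15:15-17:15, 17:30-19:15.
Jamal ∩ Zara ∩ Erik: 09:30-12:15, 13:15-13:45, 15:45-17:15, 17:30-19:15.
Jamal ∩ Zara ∩ Erik ∩ Idris: 10:45-12:15, 13:15-13:45, 16:00-17:15, 17:30-18:30, 18:45-19:00.
Jamal ∩ Zara ∩ Erik ∩ Idris ∩ Farrukh: 10:45-11:00, 11:15-12:15, 17:30-18:30, 18:45-19:00.
So the common availability across everyone is 10:45-11:00, 11:15-12:15, 17:30-18:30, 18:45-19:00.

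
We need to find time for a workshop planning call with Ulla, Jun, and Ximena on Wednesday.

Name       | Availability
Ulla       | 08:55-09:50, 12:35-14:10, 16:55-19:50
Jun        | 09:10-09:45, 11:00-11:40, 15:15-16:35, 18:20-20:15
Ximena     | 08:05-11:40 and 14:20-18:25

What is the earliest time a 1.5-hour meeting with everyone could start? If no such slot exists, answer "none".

Ulla ∩ Jun: 09:10-09:45, 18:20-19:50.
Ulla ∩ Jun ∩ Ximena: 09:10-09:45, 18:20-18:25.
No common window is at least 90 minutes long.

none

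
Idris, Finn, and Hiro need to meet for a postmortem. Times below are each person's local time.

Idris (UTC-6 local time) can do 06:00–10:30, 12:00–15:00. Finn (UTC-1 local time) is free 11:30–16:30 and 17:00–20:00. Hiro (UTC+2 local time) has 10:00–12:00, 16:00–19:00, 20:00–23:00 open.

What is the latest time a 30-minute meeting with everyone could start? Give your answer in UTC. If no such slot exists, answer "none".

Idris in UTC: 12:00-16:30, 18:00-21:00 (add 6h to convert from UTC-6).
Finn in UTC: 12:30-17:30, 18:00-21:00 (add 1h to convert from UTC-1).
Hiro in UTC: 08:00-10:00, 14:00-17:00, 18:00-21:00 (subtract 2h to convert from UTC+2).
Idris ∩ Finn: 12:30-16:30, 18:00-21:00.
Idris ∩ Finn ∩ Hiro: 14:00-16:30, 18:00-21:00.
Those are the intersection windows.
The last common window of at least 30 minutes is 18:00-21:00; a 30-minute meeting can start as late as 20:30 and still end by 21:00.

20:30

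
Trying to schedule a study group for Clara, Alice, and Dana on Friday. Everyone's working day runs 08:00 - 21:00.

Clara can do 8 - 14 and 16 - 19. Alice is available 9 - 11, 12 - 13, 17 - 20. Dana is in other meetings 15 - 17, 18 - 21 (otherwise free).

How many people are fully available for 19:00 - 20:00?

Clara free: 08:00-14:00, 16:00-19:00.
Alice free: 09:00-11:00, 12:00-13:00, 17:00-20:00.
Dana free: 08:00-15:00, 17:00-18:00 (invert busy blocks within the working day).
Alice can make the full 19:00-20:00 slot — that's 1.

1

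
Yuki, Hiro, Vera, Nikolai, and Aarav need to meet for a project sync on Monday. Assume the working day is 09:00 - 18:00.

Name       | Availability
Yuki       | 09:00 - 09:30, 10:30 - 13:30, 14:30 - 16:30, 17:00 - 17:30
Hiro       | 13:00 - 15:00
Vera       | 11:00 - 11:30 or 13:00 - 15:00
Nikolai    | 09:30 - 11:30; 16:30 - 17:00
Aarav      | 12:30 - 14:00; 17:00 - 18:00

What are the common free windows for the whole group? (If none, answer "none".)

Yuki ∩ Hiro: 13:00-13:30, 14:30-15:00.
Yuki ∩ Hiro ∩ Vera: 13:00-13:30, 14:30-15:00.
Yuki ∩ Hiro ∩ Vera ∩ Nikolai: ∅.
Yuki ∩ Hiro ∩ Vera ∩ Nikolai ∩ Aarav: ∅.
There is no time when everyone is free.

none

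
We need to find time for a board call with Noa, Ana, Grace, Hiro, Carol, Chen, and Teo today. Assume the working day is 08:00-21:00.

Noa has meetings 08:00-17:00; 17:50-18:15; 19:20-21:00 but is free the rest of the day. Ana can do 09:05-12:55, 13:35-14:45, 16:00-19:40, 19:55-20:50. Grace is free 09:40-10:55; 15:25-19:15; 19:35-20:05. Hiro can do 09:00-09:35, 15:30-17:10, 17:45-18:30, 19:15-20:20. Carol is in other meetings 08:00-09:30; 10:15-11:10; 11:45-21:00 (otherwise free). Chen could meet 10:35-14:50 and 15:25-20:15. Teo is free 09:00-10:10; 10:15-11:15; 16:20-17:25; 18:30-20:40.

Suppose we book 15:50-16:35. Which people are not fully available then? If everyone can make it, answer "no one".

Ana, Carol, Noa, Teo

Noa free: 17:00-17:50, 18:15-19:20 (invert busy blocks within the working day).
Ana free: 09:05-12:55, 13:35-14:45, 16:00-19:40, 19:55-20:50.
Grace free: 09:40-10:55, 15:25-19:15, 19:35-20:05.
Hiro free: 09:00-09:35, 15:30-17:10, 17:45-18:30, 19:15-20:20.
Carol free: 09:30-10:15, 11:10-11:45 (invert busy blocks within the working day).
Chen free: 10:35-14:50, 15:25-20:15.
Teo free: 09:00-10:10, 10:15-11:15, 16:20-17:25, 18:30-20:40.
Noa: not fully free for 15:50-16:35. Ana: not fully free for 15:50-16:35. Grace: free for 15:50-16:35. Hiro: free for 15:50-16:35. Carol: not fully free for 15:50-16:35. Chen: free for 15:50-16:35. Teo: not fully free for 15:50-16:35.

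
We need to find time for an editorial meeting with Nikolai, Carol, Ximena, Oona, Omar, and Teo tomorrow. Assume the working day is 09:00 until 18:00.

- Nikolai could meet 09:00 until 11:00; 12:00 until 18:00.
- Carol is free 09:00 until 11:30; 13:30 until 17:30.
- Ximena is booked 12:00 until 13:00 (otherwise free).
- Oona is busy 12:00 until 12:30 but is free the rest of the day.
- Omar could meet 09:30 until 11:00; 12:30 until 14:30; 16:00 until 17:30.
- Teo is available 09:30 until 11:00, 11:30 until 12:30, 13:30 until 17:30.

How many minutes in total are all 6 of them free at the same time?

Nikolai free: 09:00-11:00, 12:00-18:00.
Carol free: 09:00-11:30, 13:30-17:30.
Ximena free: 09:00-12:00, 13:00-18:00 (invert busy blocks within the working day).
Oona free: 09:00-12:00, 12:30-18:00 (invert busy blocks within the working day).
Omar free: 09:30-11:00, 12:30-14:30, 16:00-17:30.
Teo free: 09:30-11:00, 11:30-12:30, 13:30-17:30.
Nikolai ∩ Carol: 09:00-11:00, 13:30-17:30.
Nikolai ∩ Carol ∩ Ximena: 09:00-11:00, 13:30-17:30.
Nikolai ∩ Carol ∩ Ximena ∩ Oona: 09:00-11:00, 13:30-17:30.
Nikolai ∩ Carol ∩ Ximena ∩ Oona ∩ Omar: 09:30-11:00, 13:30-14:30, 16:00-17:30.
Nikolai ∩ Carol ∩ Ximena ∩ Oona ∩ Omar ∩ Teo: 09:30-11:00, 13:30-14:30, 16:00-17:30.
Summing the common windows: 90 + 60 + 90 = 240 minutes.

240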